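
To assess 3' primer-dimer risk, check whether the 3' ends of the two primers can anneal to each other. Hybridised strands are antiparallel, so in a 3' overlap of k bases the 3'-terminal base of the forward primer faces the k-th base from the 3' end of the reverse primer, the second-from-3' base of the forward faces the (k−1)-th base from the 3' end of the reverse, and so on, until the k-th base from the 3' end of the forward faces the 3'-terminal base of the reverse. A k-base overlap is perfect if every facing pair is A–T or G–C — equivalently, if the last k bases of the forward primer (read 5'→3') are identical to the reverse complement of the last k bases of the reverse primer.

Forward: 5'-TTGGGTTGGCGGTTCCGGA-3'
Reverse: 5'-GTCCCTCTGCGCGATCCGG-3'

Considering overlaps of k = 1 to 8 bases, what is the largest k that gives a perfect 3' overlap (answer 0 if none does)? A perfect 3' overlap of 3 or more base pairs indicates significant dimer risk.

Last 8 bases (5'→3') — forward …GTTCCGGA, reverse …CGATCCGG.
Reverse complement of the reverse primer's last 8 bases: CCGGATCG; its first k bases are the reverse complement of the reverse primer's last k bases, so a perfect k-base overlap needs the forward primer's last k bases to equal them.
Comparing (forward last k vs required): k=1: A vs C ✗; k=2: GA vs CC ✗; k=3: GGA vs CCG ✗; k=4: CGGA vs CCGG ✗; k=5: CCGGA vs CCGGA ✓; k=6: TCCGGA vs CCGGAT ✗; k=7: TTCCGGA vs CCGGATC ✗; k=8: GTTCCGGA vs CCGGATCG ✗.
Only k = 5 is perfect, so the longest perfect 3' overlap is 5.

Longest perfect overlap: 5 complementary base pairs; significant dimer risk (threshold 3).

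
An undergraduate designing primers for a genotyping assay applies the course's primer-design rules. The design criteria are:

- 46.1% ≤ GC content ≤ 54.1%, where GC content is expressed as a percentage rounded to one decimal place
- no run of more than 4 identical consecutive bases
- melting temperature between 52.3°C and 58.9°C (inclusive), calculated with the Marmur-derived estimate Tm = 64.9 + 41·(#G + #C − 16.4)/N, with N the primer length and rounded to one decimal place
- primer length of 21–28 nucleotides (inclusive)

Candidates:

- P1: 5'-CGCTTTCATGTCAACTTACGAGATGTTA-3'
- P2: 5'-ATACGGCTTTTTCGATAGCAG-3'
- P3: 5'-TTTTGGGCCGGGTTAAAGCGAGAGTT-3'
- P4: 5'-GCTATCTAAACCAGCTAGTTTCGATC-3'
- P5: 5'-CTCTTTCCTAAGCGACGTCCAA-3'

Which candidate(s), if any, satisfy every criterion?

P5 only.

P1 (28 nt, A=7 T=10 G=5 C=6): GC 11/28 = 39.3%, outside 46.1–54.1% ✗; longest run = 3 ✓; Tm = 64.9 + 41·(11 − 16.4)/28 = 57.0°C ✓; length 28 ✓ — fails.
P2 (21 nt, A=5 T=7 G=5 C=4): GC 9/21 = 42.9%, outside 46.1–54.1% ✗; longest run = 5, exceeds 4 ✗; Tm = 64.9 + 41·(9 − 16.4)/21 = 50.5°C, outside 52.3–58.9°C ✗; length 21 ✓ — fails.
P3 (26 nt, A=5 T=8 G=10 C=3): GC 13/26 = 50.0% ✓; longest run = 4 ✓; Tm = 64.9 + 41·(13 − 16.4)/26 = 59.5°C, outside 52.3–58.9°C ✗; length 26 ✓ — fails.
P4 (26 nt, A=7 T=8 G=4 C=7): GC 11/26 = 42.3%, outside 46.1–54.1% ✗; longest run = 3 ✓; Tm = 64.9 + 41·(11 − 16.4)/26 = 56.4°C ✓; length 26 ✓ — fails.
P5 (22 nt, A=5 T=6 G=3 C=8): GC 11/22 = 50.0% ✓; longest run = 3 ✓; Tm = 64.9 + 41·(11 − 16.4)/22 = 54.8°C ✓; length 22 ✓ — passes.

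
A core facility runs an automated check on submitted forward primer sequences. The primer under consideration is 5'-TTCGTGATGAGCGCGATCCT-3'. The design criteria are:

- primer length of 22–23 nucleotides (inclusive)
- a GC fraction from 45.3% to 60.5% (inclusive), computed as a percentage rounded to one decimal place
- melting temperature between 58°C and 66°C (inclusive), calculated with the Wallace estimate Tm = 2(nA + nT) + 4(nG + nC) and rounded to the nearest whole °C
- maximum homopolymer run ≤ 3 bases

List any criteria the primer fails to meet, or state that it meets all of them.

Fails: length.

Base counts: A=3, T=6, G=6, C=5 (length 20).
length: length 20, outside 22–23 ✗
GC content: GC 11/20 = 55.0% ✓
Tm: Tm = 2·9 + 4·11 = 62°C ✓
homopolymer run: longest run = 2 ✓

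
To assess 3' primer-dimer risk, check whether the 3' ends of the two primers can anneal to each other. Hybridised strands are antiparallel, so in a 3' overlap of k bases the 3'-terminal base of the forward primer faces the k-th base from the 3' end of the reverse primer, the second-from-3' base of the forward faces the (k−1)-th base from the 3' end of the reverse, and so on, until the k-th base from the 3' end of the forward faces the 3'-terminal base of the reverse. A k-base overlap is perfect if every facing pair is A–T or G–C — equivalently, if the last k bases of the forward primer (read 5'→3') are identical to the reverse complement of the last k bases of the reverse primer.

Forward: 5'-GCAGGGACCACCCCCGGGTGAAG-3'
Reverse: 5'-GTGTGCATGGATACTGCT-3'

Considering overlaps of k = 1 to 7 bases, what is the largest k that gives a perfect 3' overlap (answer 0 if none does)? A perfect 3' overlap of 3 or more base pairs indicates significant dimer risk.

Longest perfect overlap: 2 complementary base pairs; below the dimer-risk threshold (threshold 3).

Last 7 bases (5'→3') — forward …GGTGAAG, reverse …TACTGCT.
Reverse complement of the reverse primer's last 7 bases: AGCAGTA; its first k bases are the reverse complement of the reverse primer's last k bases, so a perfect k-base overlap needs the forward primer's last k bases to equal them.
Comparing (forward last k vs required): k=1: G vs A ✗; k=2: AG vs AG ✓; k=3: AAG vs AGC ✗; k=4: GAAG vs AGCA ✗; k=5: TGAAG vs AGCAG ✗; k=6: GTGAAG vs AGCAGT ✗; k=7: GGTGAAG vs AGCAGTA ✗.
Only k = 2 is perfect, so the longest perfect 3' overlap is 2.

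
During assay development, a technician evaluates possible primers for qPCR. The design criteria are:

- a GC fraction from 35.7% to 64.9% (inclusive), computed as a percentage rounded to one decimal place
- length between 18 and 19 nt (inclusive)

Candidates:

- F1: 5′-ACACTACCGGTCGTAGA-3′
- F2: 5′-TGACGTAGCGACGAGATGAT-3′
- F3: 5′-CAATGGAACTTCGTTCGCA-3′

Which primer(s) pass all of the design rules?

F1 (17 nt, A=5 T=3 G=4 C=5): GC 9/17 = 52.9% ✓; length 17, outside 18–19 ✗ — fails.
F2 (20 nt, A=6 T=4 G=7 C=3): GC 10/20 = 50.0% ✓; length 20, outside 18–19 ✗ — fails.
F3 (19 nt, A=5 T=5 G=4 C=5): GC 9/19 = 47.4% ✓; length 19 ✓ — passes.

F3 only.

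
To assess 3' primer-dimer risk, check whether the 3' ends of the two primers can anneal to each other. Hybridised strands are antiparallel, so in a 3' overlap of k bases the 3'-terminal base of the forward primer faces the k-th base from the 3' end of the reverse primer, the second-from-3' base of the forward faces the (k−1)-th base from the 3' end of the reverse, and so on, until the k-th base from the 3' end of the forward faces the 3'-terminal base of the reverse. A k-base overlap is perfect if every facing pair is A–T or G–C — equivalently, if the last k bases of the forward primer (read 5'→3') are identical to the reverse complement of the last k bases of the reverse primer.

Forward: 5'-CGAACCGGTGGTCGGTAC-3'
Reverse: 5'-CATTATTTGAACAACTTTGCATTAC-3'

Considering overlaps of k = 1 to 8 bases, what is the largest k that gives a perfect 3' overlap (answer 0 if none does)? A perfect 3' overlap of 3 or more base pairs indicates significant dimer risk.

Longest perfect overlap: 0 complementary base pairs; below the dimer-risk threshold (threshold 3).

Last 8 bases (5'→3') — forward …GTCGGTAC, reverse …TGCATTAC.
Reverse complement of the reverse primer's last 8 bases: GTAATGCA; its first k bases are the reverse complement of the reverse primer's last k bases, so a perfect k-base overlap needs the forward primer's last k bases to equal them.
Comparing (forward last k vs required): k=1: C vs G ✗; k=2: AC vs GT ✗; k=3: TAC vs GTA ✗; k=4: GTAC vs GTAA ✗; k=5: GGTAC vs GTAAT ✗; k=6: CGGTAC vs GTAATG ✗; k=7: TCGGTAC vs GTAATGC ✗; k=8: GTCGGTAC vs GTAATGCA ✗.
No overlap length from 1 to 8 is perfect, so the longest perfect 3' overlap is 0.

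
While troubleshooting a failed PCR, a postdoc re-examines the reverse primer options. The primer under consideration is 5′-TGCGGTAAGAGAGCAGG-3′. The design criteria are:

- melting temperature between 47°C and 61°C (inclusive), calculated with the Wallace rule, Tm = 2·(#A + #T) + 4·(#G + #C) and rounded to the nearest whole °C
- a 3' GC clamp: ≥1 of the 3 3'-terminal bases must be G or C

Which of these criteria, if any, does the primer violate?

Meets all criteria.

Base counts: A=5, T=2, G=8, C=2 (length 17).
Tm: Tm = 2·7 + 4·10 = 54°C ✓
GC clamp: 3' end AGG has 2 G/C ✓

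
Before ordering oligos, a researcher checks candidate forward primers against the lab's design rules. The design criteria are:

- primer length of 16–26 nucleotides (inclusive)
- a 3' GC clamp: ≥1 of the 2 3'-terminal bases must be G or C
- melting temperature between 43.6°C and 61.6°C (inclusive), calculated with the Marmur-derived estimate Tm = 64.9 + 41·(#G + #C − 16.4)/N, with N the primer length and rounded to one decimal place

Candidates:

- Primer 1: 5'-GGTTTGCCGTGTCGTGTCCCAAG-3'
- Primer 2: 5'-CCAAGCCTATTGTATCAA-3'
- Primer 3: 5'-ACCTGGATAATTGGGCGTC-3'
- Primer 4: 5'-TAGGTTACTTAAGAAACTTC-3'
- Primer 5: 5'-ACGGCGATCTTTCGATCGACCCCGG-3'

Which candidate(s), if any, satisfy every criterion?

Primer 1, Primer 3 and Primer 4.

Primer 1 (23 nt, A=2 T=7 G=8 C=6): length 23 ✓; 3' end AG has 1 G/C ✓; Tm = 64.9 + 41·(14 − 16.4)/23 = 60.6°C ✓ — passes.
Primer 2 (18 nt, A=6 T=5 G=2 C=5): length 18 ✓; 3' end AA has 0 G/C, need ≥1 ✗; Tm = 64.9 + 41·(7 − 16.4)/18 = 43.5°C, outside 43.6–61.6°C ✗ — fails.
Primer 3 (19 nt, A=4 T=5 G=6 C=4): length 19 ✓; 3' end TC has 1 G/C ✓; Tm = 64.9 + 41·(10 − 16.4)/19 = 51.1°C ✓ — passes.
Primer 4 (20 nt, A=7 T=7 G=3 C=3): length 20 ✓; 3' end TC has 1 G/C ✓; Tm = 64.9 + 41·(6 − 16.4)/20 = 43.6°C ✓ — passes.
Primer 5 (25 nt, A=4 T=5 G=7 C=9): length 25 ✓; 3' end GG has 2 G/C ✓; Tm = 64.9 + 41·(16 − 16.4)/25 = 64.2°C, outside 43.6–61.6°C ✗ — fails.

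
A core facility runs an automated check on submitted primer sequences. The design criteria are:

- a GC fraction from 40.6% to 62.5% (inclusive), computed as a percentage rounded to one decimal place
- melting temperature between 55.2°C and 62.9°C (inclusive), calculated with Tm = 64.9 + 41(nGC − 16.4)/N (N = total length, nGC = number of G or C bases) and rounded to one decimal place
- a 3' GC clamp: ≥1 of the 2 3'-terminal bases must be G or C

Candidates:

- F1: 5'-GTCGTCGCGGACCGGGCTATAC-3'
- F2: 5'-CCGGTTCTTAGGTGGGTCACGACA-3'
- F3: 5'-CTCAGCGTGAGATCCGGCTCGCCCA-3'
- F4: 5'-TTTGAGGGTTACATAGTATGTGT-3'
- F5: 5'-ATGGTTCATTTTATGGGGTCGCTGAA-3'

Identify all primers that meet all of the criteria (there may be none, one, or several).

F1 (22 nt, A=3 T=4 G=8 C=7): GC 15/22 = 68.2%, outside 40.6–62.5% ✗; Tm = 64.9 + 41·(15 − 16.4)/22 = 62.3°C ✓; 3' end AC has 1 G/C ✓ — fails.
F2 (24 nt, A=4 T=6 G=8 C=6): GC 14/24 = 58.3% ✓; Tm = 64.9 + 41·(14 − 16.4)/24 = 60.8°C ✓; 3' end CA has 1 G/C ✓ — passes.
F3 (25 nt, A=4 T=4 G=7 C=10): GC 17/25 = 68.0%, outside 40.6–62.5% ✗; Tm = 64.9 + 41·(17 − 16.4)/25 = 65.9°C, outside 55.2–62.9°C ✗; 3' end CA has 1 G/C ✓ — fails.
F4 (23 nt, A=5 T=10 G=7 C=1): GC 8/23 = 34.8%, outside 40.6–62.5% ✗; Tm = 64.9 + 41·(8 − 16.4)/23 = 49.9°C, outside 55.2–62.9°C ✗; 3' end GT has 1 G/C ✓ — fails.
F5 (26 nt, A=5 T=10 G=8 C=3): GC 11/26 = 42.3% ✓; Tm = 64.9 + 41·(11 − 16.4)/26 = 56.4°C ✓; 3' end AA has 0 G/C, need ≥1 ✗ — fails.

F2 only.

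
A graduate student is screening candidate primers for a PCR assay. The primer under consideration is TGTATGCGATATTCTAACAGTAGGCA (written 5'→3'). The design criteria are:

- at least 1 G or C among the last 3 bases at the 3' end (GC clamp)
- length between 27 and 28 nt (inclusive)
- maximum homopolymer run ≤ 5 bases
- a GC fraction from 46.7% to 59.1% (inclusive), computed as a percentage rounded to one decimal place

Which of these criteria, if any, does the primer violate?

Base counts: A=8, T=8, G=6, C=4 (length 26).
GC clamp: 3' end GCA has 2 G/C ✓
length: length 26, outside 27–28 ✗
homopolymer run: longest run = 2 ✓
GC content: GC 10/26 = 38.5%, outside 46.7–59.1% ✗

Fails: length, GC content.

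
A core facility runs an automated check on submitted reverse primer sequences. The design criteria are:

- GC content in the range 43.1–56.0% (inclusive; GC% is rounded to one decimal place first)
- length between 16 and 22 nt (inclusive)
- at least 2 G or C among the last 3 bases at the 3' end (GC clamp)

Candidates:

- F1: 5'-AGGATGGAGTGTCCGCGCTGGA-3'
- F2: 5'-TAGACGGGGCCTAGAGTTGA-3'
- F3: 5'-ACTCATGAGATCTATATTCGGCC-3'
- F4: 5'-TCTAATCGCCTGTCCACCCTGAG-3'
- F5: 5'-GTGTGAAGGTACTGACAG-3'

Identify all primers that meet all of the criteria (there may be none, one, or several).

F5 only.

F1 (22 nt, A=4 T=4 G=10 C=4): GC 14/22 = 63.6%, outside 43.1–56.0% ✗; length 22 ✓; 3' end GGA has 2 G/C ✓ — fails.
F2 (20 nt, A=5 T=4 G=8 C=3): GC 11/20 = 55.0% ✓; length 20 ✓; 3' end TGA has 1 G/C, need ≥2 ✗ — fails.
F3 (23 nt, A=6 T=7 G=4 C=6): GC 10/23 = 43.5% ✓; length 23, outside 16–22 ✗; 3' end GCC has 3 G/C ✓ — fails.
F4 (23 nt, A=4 T=6 G=4 C=9): GC 13/23 = 56.5%, outside 43.1–56.0% ✗; length 23, outside 16–22 ✗; 3' end GAG has 2 G/C ✓ — fails.
F5 (18 nt, A=5 T=4 G=7 C=2): GC 9/18 = 50.0% ✓; length 18 ✓; 3' end CAG has 2 G/C ✓ — passes.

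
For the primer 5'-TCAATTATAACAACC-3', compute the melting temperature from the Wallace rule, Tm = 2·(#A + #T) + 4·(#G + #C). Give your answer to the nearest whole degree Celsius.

38°C

Base counts: A=7, T=4, G=0, C=4 (length 15).
Tm = 2·(7+4) + 4·(0+4) = 2·11 + 4·4 = 22 + 16 = 38°C.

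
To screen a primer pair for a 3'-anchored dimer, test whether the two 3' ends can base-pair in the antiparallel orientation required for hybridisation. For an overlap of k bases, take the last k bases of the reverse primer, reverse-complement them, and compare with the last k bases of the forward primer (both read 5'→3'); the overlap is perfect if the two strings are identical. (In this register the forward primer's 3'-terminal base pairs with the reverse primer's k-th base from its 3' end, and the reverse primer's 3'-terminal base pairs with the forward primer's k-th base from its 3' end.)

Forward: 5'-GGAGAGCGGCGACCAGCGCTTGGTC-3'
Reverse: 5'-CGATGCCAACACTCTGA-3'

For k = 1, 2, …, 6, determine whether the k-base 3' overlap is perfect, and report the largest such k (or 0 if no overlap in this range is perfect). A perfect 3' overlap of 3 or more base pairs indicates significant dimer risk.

Last 6 bases (5'→3') — forward …TTGGTC, reverse …CTCTGA.
Reverse complement of the reverse primer's last 6 bases: TCAGAG; its first k bases are the reverse complement of the reverse primer's last k bases, so a perfect k-base overlap needs the forward primer's last k bases to equal them.
Comparing (forward last k vs required): k=1: C vs T ✗; k=2: TC vs TC ✓; k=3: GTC vs TCA ✗; k=4: GGTC vs TCAG ✗; k=5: TGGTC vs TCAGA ✗; k=6: TTGGTC vs TCAGAG ✗.
Only k = 2 is perfect, so the longest perfect 3' overlap is 2.

Longest perfect overlap: 2 complementary base pairs; below the dimer-risk threshold (threshold 3).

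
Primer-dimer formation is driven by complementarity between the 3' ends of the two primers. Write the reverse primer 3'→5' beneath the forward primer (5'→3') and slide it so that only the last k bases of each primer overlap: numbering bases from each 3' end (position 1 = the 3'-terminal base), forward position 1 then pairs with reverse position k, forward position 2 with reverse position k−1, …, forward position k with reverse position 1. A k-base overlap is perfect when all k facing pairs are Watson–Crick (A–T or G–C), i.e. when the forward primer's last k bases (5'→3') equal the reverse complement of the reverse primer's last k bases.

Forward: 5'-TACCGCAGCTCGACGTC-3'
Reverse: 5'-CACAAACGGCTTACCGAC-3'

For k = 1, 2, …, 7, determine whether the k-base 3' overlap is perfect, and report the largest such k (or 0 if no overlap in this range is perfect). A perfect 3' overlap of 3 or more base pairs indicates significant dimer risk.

Last 7 bases (5'→3') — forward …CGACGTC, reverse …TACCGAC.
Reverse complement of the reverse primer's last 7 bases: GTCGGTA; its first k bases are the reverse complement of the reverse primer's last k bases, so a perfect k-base overlap needs the forward primer's last k bases to equal them.
Comparing (forward last k vs required): k=1: C vs G ✗; k=2: TC vs GT ✗; k=3: GTC vs GTC ✓; k=4: CGTC vs GTCG ✗; k=5: ACGTC vs GTCGG ✗; k=6: GACGTC vs GTCGGT ✗; k=7: CGACGTC vs GTCGGTA ✗.
Only k = 3 is perfect, so the longest perfect 3' overlap is 3.

Longest perfect overlap: 3 complementary base pairs; significant dimer risk (threshold 3).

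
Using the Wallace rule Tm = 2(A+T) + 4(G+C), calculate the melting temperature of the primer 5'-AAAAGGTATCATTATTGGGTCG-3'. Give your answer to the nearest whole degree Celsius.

Base counts: A=7, T=7, G=6, C=2 (length 22).
Tm = 2·(7+7) + 4·(6+2) = 2·14 + 4·8 = 28 + 32 = 60°C.

60°C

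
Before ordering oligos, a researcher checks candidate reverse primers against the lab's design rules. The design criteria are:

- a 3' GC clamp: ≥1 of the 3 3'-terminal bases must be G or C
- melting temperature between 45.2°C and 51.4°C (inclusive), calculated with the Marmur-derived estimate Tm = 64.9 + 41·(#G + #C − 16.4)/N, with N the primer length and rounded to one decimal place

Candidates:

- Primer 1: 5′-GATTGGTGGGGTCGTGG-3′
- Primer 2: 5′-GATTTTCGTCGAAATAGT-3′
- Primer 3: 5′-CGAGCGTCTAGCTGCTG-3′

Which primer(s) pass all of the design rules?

Primer 1 (17 nt, A=1 T=5 G=10 C=1): 3' end TGG has 2 G/C ✓; Tm = 64.9 + 41·(11 − 16.4)/17 = 51.9°C, outside 45.2–51.4°C ✗ — fails.
Primer 2 (18 nt, A=5 T=7 G=4 C=2): 3' end AGT has 1 G/C ✓; Tm = 64.9 + 41·(6 − 16.4)/18 = 41.2°C, outside 45.2–51.4°C ✗ — fails.
Primer 3 (17 nt, A=2 T=4 G=6 C=5): 3' end CTG has 2 G/C ✓; Tm = 64.9 + 41·(11 − 16.4)/17 = 51.9°C, outside 45.2–51.4°C ✗ — fails.

None of the candidates satisfy all criteria.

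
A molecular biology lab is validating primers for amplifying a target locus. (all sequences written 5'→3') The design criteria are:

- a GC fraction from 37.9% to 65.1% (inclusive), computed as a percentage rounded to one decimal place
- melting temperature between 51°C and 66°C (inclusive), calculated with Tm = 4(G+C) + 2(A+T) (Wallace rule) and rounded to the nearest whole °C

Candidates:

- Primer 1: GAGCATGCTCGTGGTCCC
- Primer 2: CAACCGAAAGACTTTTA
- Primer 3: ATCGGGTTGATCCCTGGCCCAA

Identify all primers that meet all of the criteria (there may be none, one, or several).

None of the candidates satisfy all criteria.

Primer 1 (18 nt, A=2 T=4 G=6 C=6): GC 12/18 = 66.7%, outside 37.9–65.1% ✗; Tm = 2·6 + 4·12 = 60°C ✓ — fails.
Primer 2 (17 nt, A=7 T=4 G=2 C=4): GC 6/17 = 35.3%, outside 37.9–65.1% ✗; Tm = 2·11 + 4·6 = 46°C, outside 51–66°C ✗ — fails.
Primer 3 (22 nt, A=4 T=5 G=6 C=7): GC 13/22 = 59.1% ✓; Tm = 2·9 + 4·13 = 70°C, outside 51–66°C ✗ — fails.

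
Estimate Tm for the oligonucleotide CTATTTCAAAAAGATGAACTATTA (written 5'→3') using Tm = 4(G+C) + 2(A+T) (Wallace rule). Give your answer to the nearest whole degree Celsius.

Base counts: A=11, T=8, G=2, C=3 (length 24).
Tm = 2·(11+8) + 4·(2+3) = 2·19 + 4·5 = 38 + 20 = 58°C.

58°C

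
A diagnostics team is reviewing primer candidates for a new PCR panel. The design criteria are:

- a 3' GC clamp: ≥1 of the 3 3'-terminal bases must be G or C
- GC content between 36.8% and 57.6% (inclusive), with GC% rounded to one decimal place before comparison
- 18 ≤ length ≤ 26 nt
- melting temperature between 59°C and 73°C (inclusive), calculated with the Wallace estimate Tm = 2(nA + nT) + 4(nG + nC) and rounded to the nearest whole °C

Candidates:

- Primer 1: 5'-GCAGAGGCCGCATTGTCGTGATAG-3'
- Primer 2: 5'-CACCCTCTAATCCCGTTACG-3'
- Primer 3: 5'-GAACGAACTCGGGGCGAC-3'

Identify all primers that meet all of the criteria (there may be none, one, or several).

Primer 1 (24 nt, A=5 T=5 G=9 C=5): 3' end TAG has 1 G/C ✓; GC 14/24 = 58.3%, outside 36.8–57.6% ✗; length 24 ✓; Tm = 2·10 + 4·14 = 76°C, outside 59–73°C ✗ — fails.
Primer 2 (20 nt, A=4 T=5 G=2 C=9): 3' end ACG has 2 G/C ✓; GC 11/20 = 55.0% ✓; length 20 ✓; Tm = 2·9 + 4·11 = 62°C ✓ — passes.
Primer 3 (18 nt, A=5 T=1 G=7 C=5): 3' end GAC has 2 G/C ✓; GC 12/18 = 66.7%, outside 36.8–57.6% ✗; length 18 ✓; Tm = 2·6 + 4·12 = 60°C ✓ — fails.

Primer 2 only.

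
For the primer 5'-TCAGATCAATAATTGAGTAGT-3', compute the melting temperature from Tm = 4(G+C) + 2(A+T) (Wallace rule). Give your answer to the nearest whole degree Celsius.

54°C

Base counts: A=8, T=7, G=4, C=2 (length 21).
Tm = 2·(8+7) + 4·(4+2) = 2·15 + 4·6 = 30 + 24 = 54°C.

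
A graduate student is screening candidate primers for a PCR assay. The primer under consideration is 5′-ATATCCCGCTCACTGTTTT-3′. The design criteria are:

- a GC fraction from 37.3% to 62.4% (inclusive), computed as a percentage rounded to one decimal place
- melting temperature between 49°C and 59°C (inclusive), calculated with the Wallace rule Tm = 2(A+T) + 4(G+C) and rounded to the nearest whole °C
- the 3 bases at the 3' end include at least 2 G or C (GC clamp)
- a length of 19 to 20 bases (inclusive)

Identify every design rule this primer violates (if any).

Fails: GC clamp.

Base counts: A=3, T=8, G=2, C=6 (length 19).
GC content: GC 8/19 = 42.1% ✓
Tm: Tm = 2·11 + 4·8 = 54°C ✓
GC clamp: 3' end TTT has 0 G/C, need ≥2 ✗
length: length 19 ✓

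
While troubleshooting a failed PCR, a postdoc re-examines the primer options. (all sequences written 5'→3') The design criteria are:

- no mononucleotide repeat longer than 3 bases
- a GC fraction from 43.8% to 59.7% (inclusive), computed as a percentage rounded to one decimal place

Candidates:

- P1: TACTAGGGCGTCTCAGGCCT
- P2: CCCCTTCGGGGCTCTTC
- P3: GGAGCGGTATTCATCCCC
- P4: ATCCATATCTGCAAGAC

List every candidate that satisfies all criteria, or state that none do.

None of the candidates satisfy all criteria.

P1 (20 nt, A=3 T=5 G=6 C=6): longest run = 3 ✓; GC 12/20 = 60.0%, outside 43.8–59.7% ✗ — fails.
P2 (17 nt, A=0 T=5 G=4 C=8): longest run = 4, exceeds 3 ✗; GC 12/17 = 70.6%, outside 43.8–59.7% ✗ — fails.
P3 (18 nt, A=3 T=4 G=5 C=6): longest run = 4, exceeds 3 ✗; GC 11/18 = 61.1%, outside 43.8–59.7% ✗ — fails.
P4 (17 nt, A=6 T=4 G=2 C=5): longest run = 2 ✓; GC 7/17 = 41.2%, outside 43.8–59.7% ✗ — fails.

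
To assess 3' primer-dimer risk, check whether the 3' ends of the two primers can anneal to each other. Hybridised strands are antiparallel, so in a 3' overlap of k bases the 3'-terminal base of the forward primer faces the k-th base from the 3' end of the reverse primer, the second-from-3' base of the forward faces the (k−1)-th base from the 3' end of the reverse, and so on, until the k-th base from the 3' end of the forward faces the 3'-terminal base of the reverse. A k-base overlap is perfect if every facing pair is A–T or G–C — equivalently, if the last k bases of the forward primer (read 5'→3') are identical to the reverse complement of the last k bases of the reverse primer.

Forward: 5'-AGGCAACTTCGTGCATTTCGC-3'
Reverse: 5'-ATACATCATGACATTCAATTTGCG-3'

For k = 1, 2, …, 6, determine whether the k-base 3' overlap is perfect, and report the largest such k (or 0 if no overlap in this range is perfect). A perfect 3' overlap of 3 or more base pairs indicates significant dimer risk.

Last 6 bases (5'→3') — forward …TTTCGC, reverse …TTTGCG.
Reverse complement of the reverse primer's last 6 bases: CGCAAA; its first k bases are the reverse complement of the reverse primer's last k bases, so a perfect k-base overlap needs the forward primer's last k bases to equal them.
Comparing (forward last k vs required): k=1: C vs C ✓; k=2: GC vs CG ✗; k=3: CGC vs CGC ✓; k=4: TCGC vs CGCA ✗; k=5: TTCGC vs CGCAA ✗; k=6: TTTCGC vs CGCAAA ✗.
Perfect overlaps at k = 1, 3; the largest is 3.

Longest perfect overlap: 3 complementary base pairs; significant dimer risk (threshold 3).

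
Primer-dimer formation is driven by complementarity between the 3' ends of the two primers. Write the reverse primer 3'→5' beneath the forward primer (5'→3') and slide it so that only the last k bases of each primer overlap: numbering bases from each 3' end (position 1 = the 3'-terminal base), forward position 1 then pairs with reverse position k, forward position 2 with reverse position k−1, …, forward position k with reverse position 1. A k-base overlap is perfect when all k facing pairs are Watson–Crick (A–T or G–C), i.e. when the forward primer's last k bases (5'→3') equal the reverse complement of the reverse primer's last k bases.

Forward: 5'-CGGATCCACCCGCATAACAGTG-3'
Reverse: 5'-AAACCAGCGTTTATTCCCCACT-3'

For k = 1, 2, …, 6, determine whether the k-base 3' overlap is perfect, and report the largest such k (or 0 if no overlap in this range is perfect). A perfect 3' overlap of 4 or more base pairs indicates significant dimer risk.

Longest perfect overlap: 4 complementary base pairs; significant dimer risk (threshold 4).

Last 6 bases (5'→3') — forward …ACAGTG, reverse …CCCACT.
Reverse complement of the reverse primer's last 6 bases: AGTGGG; its first k bases are the reverse complement of the reverse primer's last k bases, so a perfect k-base overlap needs the forward primer's last k bases to equal them.
Comparing (forward last k vs required): k=1: G vs A ✗; k=2: TG vs AG ✗; k=3: GTG vs AGT ✗; k=4: AGTG vs AGTG ✓; k=5: CAGTG vs AGTGG ✗; k=6: ACAGTG vs AGTGGG ✗.
Only k = 4 is perfect, so the longest perfect 3' overlap is 4.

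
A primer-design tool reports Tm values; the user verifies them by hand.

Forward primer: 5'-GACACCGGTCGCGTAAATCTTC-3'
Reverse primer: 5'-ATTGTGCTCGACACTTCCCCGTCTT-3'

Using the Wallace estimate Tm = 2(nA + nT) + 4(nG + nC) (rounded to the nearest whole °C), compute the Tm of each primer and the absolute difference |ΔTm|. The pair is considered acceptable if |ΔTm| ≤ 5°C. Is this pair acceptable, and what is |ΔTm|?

Forward: A=5 T=5 G=5 C=7 → Tm = 2·10 + 4·12 = 68°C.
Reverse: A=3 T=9 G=4 C=9 → Tm = 2·12 + 4·13 = 76°C.
|ΔTm| = |68 − 76| = 8°C, > 5°C.

|ΔTm| = 8°C; the pair is not acceptable.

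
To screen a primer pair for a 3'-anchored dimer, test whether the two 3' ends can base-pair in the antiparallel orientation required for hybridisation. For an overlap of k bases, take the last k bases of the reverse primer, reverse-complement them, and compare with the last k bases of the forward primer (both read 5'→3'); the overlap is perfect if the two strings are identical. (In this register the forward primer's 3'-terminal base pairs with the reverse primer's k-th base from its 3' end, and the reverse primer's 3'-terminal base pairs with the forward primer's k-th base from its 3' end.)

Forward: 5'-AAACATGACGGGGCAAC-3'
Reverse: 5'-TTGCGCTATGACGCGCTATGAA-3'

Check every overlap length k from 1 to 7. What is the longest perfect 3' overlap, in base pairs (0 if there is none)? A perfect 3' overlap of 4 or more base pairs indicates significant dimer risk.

Last 7 bases (5'→3') — forward …GGGCAAC, reverse …CTATGAA.
Reverse complement of the reverse primer's last 7 bases: TTCATAG; its first k bases are the reverse complement of the reverse primer's last k bases, so a perfect k-base overlap needs the forward primer's last k bases to equal them.
Comparing (forward last k vs required): k=1: C vs T ✗; k=2: AC vs TT ✗; k=3: AAC vs TTC ✗; k=4: CAAC vs TTCA ✗; k=5: GCAAC vs TTCAT ✗; k=6: GGCAAC vs TTCATA ✗; k=7: GGGCAAC vs TTCATAG ✗.
No overlap length from 1 to 7 is perfect, so the longest perfect 3' overlap is 0.

Longest perfect overlap: 0 complementary base pairs; below the dimer-risk threshold (threshold 4).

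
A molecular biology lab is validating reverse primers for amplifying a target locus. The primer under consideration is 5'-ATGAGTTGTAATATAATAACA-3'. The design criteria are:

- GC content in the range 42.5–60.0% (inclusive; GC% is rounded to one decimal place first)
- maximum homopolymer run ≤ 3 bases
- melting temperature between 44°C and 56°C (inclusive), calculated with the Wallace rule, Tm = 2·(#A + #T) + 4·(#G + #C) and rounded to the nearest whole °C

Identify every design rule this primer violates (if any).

Fails: GC content.

Base counts: A=10, T=7, G=3, C=1 (length 21).
GC content: GC 4/21 = 19.0%, outside 42.5–60.0% ✗
homopolymer run: longest run = 2 ✓
Tm: Tm = 2·17 + 4·4 = 50°C ✓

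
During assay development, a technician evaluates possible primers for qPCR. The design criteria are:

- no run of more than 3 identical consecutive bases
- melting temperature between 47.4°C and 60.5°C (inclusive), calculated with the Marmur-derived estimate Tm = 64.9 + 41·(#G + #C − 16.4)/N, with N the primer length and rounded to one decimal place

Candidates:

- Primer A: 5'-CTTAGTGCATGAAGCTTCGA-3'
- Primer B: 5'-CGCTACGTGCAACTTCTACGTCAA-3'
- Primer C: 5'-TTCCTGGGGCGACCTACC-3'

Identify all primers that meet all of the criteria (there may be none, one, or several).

Primer A (20 nt, A=5 T=6 G=5 C=4): longest run = 2 ✓; Tm = 64.9 + 41·(9 − 16.4)/20 = 49.7°C ✓ — passes.
Primer B (24 nt, A=6 T=6 G=4 C=8): longest run = 2 ✓; Tm = 64.9 + 41·(12 − 16.4)/24 = 57.4°C ✓ — passes.
Primer C (18 nt, A=2 T=4 G=5 C=7): longest run = 4, exceeds 3 ✗; Tm = 64.9 + 41·(12 − 16.4)/18 = 54.9°C ✓ — fails.

Primer A and Primer B.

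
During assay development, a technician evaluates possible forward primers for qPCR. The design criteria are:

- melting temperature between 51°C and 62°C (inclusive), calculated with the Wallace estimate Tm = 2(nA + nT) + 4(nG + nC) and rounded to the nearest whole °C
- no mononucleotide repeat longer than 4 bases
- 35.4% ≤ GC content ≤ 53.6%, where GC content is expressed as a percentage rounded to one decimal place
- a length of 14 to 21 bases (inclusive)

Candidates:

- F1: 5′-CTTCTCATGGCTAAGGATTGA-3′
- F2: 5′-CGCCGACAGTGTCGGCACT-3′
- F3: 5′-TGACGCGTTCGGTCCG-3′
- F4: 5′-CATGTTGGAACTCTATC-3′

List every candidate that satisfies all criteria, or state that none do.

F1 (21 nt, A=5 T=7 G=5 C=4): Tm = 2·12 + 4·9 = 60°C ✓; longest run = 2 ✓; GC 9/21 = 42.9% ✓; length 21 ✓ — passes.
F2 (19 nt, A=3 T=3 G=6 C=7): Tm = 2·6 + 4·13 = 64°C, outside 51–62°C ✗; longest run = 2 ✓; GC 13/19 = 68.4%, outside 35.4–53.6% ✗; length 19 ✓ — fails.
F3 (16 nt, A=1 T=4 G=6 C=5): Tm = 2·5 + 4·11 = 54°C ✓; longest run = 2 ✓; GC 11/16 = 68.8%, outside 35.4–53.6% ✗; length 16 ✓ — fails.
F4 (17 nt, A=4 T=6 G=3 C=4): Tm = 2·10 + 4·7 = 48°C, outside 51–62°C ✗; longest run = 2 ✓; GC 7/17 = 41.2% ✓; length 17 ✓ — fails.

F1 only.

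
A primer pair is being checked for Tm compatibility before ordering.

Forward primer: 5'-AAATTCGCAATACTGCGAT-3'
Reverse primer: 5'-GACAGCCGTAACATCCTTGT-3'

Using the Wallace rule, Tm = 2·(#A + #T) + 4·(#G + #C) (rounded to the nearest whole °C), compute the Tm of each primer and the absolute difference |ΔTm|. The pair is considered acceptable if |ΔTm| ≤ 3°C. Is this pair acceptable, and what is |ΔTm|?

Forward: A=7 T=5 G=3 C=4 → Tm = 2·12 + 4·7 = 52°C.
Reverse: A=5 T=5 G=4 C=6 → Tm = 2·10 + 4·10 = 60°C.
|ΔTm| = |52 − 60| = 8°C, > 3°C.

|ΔTm| = 8°C; the pair is not acceptable.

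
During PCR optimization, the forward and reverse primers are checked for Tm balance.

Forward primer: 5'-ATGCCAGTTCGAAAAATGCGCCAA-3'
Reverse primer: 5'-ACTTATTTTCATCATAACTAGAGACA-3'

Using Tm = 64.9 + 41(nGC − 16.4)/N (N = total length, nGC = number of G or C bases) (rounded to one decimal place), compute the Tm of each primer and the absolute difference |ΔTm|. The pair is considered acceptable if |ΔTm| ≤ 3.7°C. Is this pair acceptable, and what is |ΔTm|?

|ΔTm| = 5.6°C; the pair is not acceptable.

Forward: G+C = 11, N = 24 → Tm = 64.9 + 41·(11 − 16.4)/24 = 55.7°C.
Reverse: G+C = 7, N = 26 → Tm = 64.9 + 41·(7 − 16.4)/26 = 50.1°C.
|ΔTm| = |55.7 − 50.1| = 5.6°C, > 3.7°C.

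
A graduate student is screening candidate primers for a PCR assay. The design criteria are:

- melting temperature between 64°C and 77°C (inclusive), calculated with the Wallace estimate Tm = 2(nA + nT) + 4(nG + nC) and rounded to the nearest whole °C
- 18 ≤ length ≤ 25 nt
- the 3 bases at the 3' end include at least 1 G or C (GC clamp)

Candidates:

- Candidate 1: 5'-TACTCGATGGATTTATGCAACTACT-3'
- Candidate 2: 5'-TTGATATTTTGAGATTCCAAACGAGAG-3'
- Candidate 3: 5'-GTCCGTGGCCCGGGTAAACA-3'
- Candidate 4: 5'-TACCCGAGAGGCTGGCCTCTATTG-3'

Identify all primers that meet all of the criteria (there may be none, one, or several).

Candidate 1 (25 nt, A=7 T=9 G=4 C=5): Tm = 2·16 + 4·9 = 68°C ✓; length 25 ✓; 3' end ACT has 1 G/C ✓ — passes.
Candidate 2 (27 nt, A=9 T=9 G=6 C=3): Tm = 2·18 + 4·9 = 72°C ✓; length 27, outside 18–25 ✗; 3' end GAG has 2 G/C ✓ — fails.
Candidate 3 (20 nt, A=4 T=3 G=7 C=6): Tm = 2·7 + 4·13 = 66°C ✓; length 20 ✓; 3' end ACA has 1 G/C ✓ — passes.
Candidate 4 (24 nt, A=4 T=6 G=7 C=7): Tm = 2·10 + 4·14 = 76°C ✓; length 24 ✓; 3' end TTG has 1 G/C ✓ — passes.

Candidate 1, Candidate 3 and Candidate 4.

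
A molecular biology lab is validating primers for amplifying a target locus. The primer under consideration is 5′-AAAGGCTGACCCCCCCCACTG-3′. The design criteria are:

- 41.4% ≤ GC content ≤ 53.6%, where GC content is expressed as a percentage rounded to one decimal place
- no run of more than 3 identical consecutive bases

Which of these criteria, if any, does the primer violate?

Fails: GC content, homopolymer run.

Base counts: A=5, T=2, G=4, C=10 (length 21).
GC content: GC 14/21 = 66.7%, outside 41.4–53.6% ✗
homopolymer run: longest run = 8, exceeds 3 ✗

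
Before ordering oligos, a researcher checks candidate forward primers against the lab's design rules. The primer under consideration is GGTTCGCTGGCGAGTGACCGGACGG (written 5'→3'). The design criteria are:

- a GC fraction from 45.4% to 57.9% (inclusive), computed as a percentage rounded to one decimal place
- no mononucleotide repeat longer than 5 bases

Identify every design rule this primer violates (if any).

Fails: GC content.

Base counts: A=3, T=4, G=12, C=6 (length 25).
GC content: GC 18/25 = 72.0%, outside 45.4–57.9% ✗
homopolymer run: longest run = 2 ✓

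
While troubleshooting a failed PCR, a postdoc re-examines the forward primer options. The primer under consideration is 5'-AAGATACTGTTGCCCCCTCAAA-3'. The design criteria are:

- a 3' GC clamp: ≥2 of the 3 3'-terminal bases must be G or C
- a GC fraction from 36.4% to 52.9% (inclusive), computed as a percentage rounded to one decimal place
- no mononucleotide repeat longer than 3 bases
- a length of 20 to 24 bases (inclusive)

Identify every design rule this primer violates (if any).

Base counts: A=7, T=5, G=3, C=7 (length 22).
GC clamp: 3' end AAA has 0 G/C, need ≥2 ✗
GC content: GC 10/22 = 45.5% ✓
homopolymer run: longest run = 5, exceeds 3 ✗
length: length 22 ✓

Fails: GC clamp, homopolymer run.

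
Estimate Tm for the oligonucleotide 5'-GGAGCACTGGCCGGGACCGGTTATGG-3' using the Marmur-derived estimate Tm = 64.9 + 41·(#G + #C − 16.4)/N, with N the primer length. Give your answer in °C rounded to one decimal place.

67.4°C

Base counts: A=4, T=4, G=12, C=6; G+C = 18, N = 26.
Tm = 64.9 + 41·(18 − 16.4)/26 = 64.9 + 65.60/26 = 67.4°C.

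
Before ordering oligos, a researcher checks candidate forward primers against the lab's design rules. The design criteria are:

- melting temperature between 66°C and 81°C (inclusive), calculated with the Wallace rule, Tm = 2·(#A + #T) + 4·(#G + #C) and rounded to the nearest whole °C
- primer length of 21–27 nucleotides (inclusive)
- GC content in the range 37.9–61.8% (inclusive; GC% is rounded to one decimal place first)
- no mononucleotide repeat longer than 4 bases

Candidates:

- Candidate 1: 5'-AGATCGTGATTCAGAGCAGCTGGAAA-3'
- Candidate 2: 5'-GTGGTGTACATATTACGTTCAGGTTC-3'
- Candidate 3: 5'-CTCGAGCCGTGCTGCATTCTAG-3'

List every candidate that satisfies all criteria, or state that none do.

Candidate 1, Candidate 2 and Candidate 3.

Candidate 1 (26 nt, A=9 T=5 G=8 C=4): Tm = 2·14 + 4·12 = 76°C ✓; length 26 ✓; GC 12/26 = 46.2% ✓; longest run = 3 ✓ — passes.
Candidate 2 (26 nt, A=5 T=10 G=7 C=4): Tm = 2·15 + 4·11 = 74°C ✓; length 26 ✓; GC 11/26 = 42.3% ✓; longest run = 2 ✓ — passes.
Candidate 3 (22 nt, A=3 T=6 G=6 C=7): Tm = 2·9 + 4·13 = 70°C ✓; length 22 ✓; GC 13/22 = 59.1% ✓; longest run = 2 ✓ — passes.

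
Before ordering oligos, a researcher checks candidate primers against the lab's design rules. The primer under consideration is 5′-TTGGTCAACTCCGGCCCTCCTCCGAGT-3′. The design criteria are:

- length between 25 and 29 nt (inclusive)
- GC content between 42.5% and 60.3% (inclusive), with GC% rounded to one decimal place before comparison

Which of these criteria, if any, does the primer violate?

Base counts: A=3, T=7, G=6, C=11 (length 27).
length: length 27 ✓
GC content: GC 17/27 = 63.0%, outside 42.5–60.3% ✗

Fails: GC content.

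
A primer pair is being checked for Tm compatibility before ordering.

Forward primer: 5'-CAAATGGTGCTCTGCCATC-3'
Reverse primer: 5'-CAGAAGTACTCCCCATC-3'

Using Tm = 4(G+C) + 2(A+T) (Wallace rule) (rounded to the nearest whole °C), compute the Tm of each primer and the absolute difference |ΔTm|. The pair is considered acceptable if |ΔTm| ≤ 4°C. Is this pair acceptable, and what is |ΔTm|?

Forward: A=4 T=5 G=4 C=6 → Tm = 2·9 + 4·10 = 58°C.
Reverse: A=5 T=3 G=2 C=7 → Tm = 2·8 + 4·9 = 52°C.
|ΔTm| = |58 − 52| = 6°C, > 4°C.

|ΔTm| = 6°C; the pair is not acceptable.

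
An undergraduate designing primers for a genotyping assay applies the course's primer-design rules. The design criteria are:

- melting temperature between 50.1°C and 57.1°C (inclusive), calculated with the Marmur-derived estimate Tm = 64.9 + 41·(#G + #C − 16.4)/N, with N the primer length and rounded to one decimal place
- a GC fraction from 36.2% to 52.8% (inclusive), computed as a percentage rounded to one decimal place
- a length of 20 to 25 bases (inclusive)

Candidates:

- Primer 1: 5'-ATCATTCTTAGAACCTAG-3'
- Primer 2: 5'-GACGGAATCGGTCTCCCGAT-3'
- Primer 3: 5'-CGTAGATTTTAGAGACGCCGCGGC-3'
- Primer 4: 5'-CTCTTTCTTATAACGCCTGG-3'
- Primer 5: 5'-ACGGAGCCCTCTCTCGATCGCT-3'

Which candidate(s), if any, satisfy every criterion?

None of the candidates satisfy all criteria.

Primer 1 (18 nt, A=6 T=6 G=2 C=4): Tm = 64.9 + 41·(6 − 16.4)/18 = 41.2°C, outside 50.1–57.1°C ✗; GC 6/18 = 33.3%, outside 36.2–52.8% ✗; length 18, outside 20–25 ✗ — fails.
Primer 2 (20 nt, A=4 T=4 G=6 C=6): Tm = 64.9 + 41·(12 − 16.4)/20 = 55.9°C ✓; GC 12/20 = 60.0%, outside 36.2–52.8% ✗; length 20 ✓ — fails.
Primer 3 (24 nt, A=5 T=5 G=8 C=6): Tm = 64.9 + 41·(14 − 16.4)/24 = 60.8°C, outside 50.1–57.1°C ✗; GC 14/24 = 58.3%, outside 36.2–52.8% ✗; length 24 ✓ — fails.
Primer 4 (20 nt, A=3 T=8 G=3 C=6): Tm = 64.9 + 41·(9 − 16.4)/20 = 49.7°C, outside 50.1–57.1°C ✗; GC 9/20 = 45.0% ✓; length 20 ✓ — fails.
Primer 5 (22 nt, A=3 T=5 G=5 C=9): Tm = 64.9 + 41·(14 − 16.4)/22 = 60.4°C, outside 50.1–57.1°C ✗; GC 14/22 = 63.6%, outside 36.2–52.8% ✗; length 22 ✓ — fails.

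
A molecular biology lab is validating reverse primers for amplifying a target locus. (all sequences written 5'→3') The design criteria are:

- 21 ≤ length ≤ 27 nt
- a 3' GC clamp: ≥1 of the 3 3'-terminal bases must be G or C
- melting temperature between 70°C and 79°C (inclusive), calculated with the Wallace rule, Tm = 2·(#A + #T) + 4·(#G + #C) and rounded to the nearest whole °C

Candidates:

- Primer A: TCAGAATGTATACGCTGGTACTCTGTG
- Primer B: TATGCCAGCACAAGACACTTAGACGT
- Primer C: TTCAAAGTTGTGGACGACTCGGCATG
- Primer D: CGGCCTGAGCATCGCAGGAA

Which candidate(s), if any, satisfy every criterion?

Primer A, Primer B and Primer C.

Primer A (27 nt, A=6 T=9 G=7 C=5): length 27 ✓; 3' end GTG has 2 G/C ✓; Tm = 2·15 + 4·12 = 78°C ✓ — passes.
Primer B (26 nt, A=9 T=5 G=5 C=7): length 26 ✓; 3' end CGT has 2 G/C ✓; Tm = 2·14 + 4·12 = 76°C ✓ — passes.
Primer C (26 nt, A=6 T=7 G=8 C=5): length 26 ✓; 3' end ATG has 1 G/C ✓; Tm = 2·13 + 4·13 = 78°C ✓ — passes.
Primer D (20 nt, A=5 T=2 G=7 C=6): length 20, outside 21–27 ✗; 3' end GAA has 1 G/C ✓; Tm = 2·7 + 4·13 = 66°C, outside 70–79°C ✗ — fails.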